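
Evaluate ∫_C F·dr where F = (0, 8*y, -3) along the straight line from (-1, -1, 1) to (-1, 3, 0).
35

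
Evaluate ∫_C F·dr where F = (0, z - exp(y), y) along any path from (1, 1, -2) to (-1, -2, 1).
-(1 - exp(3))*exp(-2)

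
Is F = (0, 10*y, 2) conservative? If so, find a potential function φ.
Yes, F is conservative. φ = 5*y**2 + 2*z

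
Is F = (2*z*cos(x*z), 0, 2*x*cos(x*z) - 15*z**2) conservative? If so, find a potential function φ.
Yes, F is conservative. φ = -5*z**3 + 2*sin(x*z)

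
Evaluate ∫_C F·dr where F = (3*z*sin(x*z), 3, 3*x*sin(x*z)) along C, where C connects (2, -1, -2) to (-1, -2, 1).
-3 + 3*cos(4) - 3*cos(1)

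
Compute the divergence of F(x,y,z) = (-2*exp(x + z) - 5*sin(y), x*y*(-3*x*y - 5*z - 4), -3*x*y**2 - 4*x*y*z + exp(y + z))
-3*x**2*y - 4*x*y - x*(3*x*y + 5*z + 4) - 2*exp(x + z) + exp(y + z)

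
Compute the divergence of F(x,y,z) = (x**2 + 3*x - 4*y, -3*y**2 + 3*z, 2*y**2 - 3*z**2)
2*x - 6*y - 6*z + 3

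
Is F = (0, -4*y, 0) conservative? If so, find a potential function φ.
Yes, F is conservative. φ = -2*y**2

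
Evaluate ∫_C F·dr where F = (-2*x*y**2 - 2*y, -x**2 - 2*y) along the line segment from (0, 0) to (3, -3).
-63/2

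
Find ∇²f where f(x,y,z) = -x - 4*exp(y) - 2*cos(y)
-4*exp(y) + 2*cos(y)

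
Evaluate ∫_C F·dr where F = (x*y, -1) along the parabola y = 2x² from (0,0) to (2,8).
0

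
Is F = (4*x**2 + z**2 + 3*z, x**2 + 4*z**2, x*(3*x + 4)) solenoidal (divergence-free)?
No, ∇·F = 8*x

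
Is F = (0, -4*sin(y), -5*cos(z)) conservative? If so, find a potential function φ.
Yes, F is conservative. φ = -5*sin(z) + 4*cos(y)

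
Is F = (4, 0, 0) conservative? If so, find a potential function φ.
Yes, F is conservative. φ = 4*x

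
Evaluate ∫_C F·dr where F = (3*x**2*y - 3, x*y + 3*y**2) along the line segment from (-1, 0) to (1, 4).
194/3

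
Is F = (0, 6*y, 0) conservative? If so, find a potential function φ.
Yes, F is conservative. φ = 3*y**2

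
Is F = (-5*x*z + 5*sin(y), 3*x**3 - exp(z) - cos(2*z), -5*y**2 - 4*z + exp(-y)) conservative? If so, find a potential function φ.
No, ∇×F = (-10*y + exp(z) - 2*sin(2*z) - exp(-y), -5*x, 9*x**2 - 5*cos(y)) ≠ 0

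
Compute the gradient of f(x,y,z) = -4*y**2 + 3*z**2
(0, -8*y, 6*z)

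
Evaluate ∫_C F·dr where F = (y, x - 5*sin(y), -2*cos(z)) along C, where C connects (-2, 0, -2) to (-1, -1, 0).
-4 - 2*sin(2) + 5*cos(1)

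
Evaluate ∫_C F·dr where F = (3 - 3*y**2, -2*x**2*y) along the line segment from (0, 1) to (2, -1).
4/3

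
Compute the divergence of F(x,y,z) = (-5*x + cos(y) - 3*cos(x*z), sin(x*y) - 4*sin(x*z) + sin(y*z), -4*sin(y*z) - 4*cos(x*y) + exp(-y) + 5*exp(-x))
x*cos(x*y) - 4*y*cos(y*z) + 3*z*sin(x*z) + z*cos(y*z) - 5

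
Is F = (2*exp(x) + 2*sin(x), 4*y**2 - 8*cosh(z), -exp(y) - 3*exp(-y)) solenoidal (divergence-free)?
No, ∇·F = 8*y + 2*exp(x) + 2*cos(x)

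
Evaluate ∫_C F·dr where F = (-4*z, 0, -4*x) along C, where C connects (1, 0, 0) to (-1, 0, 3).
12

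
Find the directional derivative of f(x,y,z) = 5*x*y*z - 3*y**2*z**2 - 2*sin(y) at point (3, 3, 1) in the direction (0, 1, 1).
-sqrt(2)*(cos(3) + 6)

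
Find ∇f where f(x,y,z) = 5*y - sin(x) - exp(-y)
(-cos(x), 5 + exp(-y), 0)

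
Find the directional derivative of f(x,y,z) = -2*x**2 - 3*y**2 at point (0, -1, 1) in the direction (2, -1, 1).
-sqrt(6)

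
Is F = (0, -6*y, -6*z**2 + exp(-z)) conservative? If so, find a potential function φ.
Yes, F is conservative. φ = -3*y**2 - 2*z**3 - exp(-z)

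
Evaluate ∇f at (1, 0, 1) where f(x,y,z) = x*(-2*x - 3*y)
(-4, -3, 0)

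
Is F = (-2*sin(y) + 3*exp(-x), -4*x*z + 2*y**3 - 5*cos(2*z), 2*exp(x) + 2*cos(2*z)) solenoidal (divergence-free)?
No, ∇·F = 6*y**2 - 4*sin(2*z) - 3*exp(-x)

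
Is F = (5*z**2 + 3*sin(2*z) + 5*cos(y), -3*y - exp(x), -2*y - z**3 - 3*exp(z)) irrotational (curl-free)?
No, ∇×F = (-2, 10*z + 6*cos(2*z), -exp(x) + 5*sin(y))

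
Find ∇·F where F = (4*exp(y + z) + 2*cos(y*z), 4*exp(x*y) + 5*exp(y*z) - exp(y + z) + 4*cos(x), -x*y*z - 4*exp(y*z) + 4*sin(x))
-x*y + 4*x*exp(x*y) - 4*y*exp(y*z) + 5*z*exp(y*z) - exp(y + z)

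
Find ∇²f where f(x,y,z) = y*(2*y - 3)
4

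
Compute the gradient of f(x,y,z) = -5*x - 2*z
(-5, 0, -2)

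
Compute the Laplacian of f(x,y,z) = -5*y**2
-10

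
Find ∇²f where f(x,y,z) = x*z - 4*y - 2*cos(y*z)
2*(y**2 + z**2)*cos(y*z)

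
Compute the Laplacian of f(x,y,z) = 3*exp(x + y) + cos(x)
6*exp(x + y) - cos(x)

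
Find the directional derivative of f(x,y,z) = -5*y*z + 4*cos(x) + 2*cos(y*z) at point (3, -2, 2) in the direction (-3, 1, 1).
12*sqrt(11)*sin(3)/11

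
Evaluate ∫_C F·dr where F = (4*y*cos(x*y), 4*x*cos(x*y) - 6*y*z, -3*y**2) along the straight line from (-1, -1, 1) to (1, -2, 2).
-21 - 4*sin(2) - 4*sin(1)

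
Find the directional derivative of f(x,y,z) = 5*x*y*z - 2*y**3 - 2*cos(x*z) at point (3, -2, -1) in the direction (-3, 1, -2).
3*sqrt(14)*(-3 + 2*sin(3))/14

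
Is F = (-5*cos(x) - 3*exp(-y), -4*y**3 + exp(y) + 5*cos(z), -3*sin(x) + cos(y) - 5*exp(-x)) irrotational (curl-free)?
No, ∇×F = (-sin(y) + 5*sin(z), 3*cos(x) - 5*exp(-x), -3*exp(-y))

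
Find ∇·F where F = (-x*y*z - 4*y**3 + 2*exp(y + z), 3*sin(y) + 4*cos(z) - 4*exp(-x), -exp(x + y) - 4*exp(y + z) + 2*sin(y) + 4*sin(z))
-y*z - 4*exp(y + z) + 3*cos(y) + 4*cos(z)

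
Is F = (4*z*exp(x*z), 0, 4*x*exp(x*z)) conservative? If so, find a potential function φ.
Yes, F is conservative. φ = 4*exp(x*z)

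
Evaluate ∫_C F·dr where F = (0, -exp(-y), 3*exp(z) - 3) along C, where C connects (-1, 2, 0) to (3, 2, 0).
0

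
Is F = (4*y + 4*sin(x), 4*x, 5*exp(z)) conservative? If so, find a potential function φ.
Yes, F is conservative. φ = 4*x*y + 5*exp(z) - 4*cos(x)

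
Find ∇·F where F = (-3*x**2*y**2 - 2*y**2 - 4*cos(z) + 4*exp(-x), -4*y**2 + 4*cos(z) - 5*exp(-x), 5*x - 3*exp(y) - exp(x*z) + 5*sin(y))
-6*x*y**2 - x*exp(x*z) - 8*y - 4*exp(-x)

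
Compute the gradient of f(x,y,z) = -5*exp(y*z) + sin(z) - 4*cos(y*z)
(0, z*(-5*exp(y*z) + 4*sin(y*z)), -5*y*exp(y*z) + 4*y*sin(y*z) + cos(z))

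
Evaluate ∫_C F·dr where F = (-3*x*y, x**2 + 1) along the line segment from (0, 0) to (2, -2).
10/3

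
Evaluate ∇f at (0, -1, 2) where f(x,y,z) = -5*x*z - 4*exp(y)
(-10, -4*exp(-1), 0)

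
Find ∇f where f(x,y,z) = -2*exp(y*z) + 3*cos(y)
(0, -2*z*exp(y*z) - 3*sin(y), -2*y*exp(y*z))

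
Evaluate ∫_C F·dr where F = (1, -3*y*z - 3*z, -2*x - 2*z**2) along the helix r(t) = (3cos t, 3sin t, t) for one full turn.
pi*(81 - 32*pi**2)/6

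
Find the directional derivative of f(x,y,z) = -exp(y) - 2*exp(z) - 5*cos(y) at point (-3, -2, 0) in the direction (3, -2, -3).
sqrt(22)*(1 + 3*exp(2) + 5*exp(2)*sin(2))*exp(-2)/11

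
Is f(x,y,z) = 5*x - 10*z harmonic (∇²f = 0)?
Yes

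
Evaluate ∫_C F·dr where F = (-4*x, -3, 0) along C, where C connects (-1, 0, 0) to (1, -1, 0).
3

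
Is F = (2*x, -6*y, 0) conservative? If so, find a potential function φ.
Yes, F is conservative. φ = x**2 - 3*y**2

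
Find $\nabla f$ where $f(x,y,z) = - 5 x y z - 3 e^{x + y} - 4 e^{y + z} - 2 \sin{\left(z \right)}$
(-5*y*z - 3*exp(x + y), -5*x*z - 3*exp(x + y) - 4*exp(y + z), -5*x*y - 4*exp(y + z) - 2*cos(z))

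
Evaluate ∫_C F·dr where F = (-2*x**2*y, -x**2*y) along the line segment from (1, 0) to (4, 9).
-2565/4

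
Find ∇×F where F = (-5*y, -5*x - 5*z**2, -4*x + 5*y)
(10*z + 5, 4, 0)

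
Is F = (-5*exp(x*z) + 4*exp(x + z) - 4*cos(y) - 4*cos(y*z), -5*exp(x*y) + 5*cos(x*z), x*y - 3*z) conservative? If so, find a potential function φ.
No, ∇×F = (x*(5*sin(x*z) + 1), -5*x*exp(x*z) + 4*y*sin(y*z) - y + 4*exp(x + z), -5*y*exp(x*y) - 5*z*sin(x*z) - 4*z*sin(y*z) - 4*sin(y)) ≠ 0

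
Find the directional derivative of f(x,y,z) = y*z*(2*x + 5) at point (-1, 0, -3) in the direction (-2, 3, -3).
-27*sqrt(22)/22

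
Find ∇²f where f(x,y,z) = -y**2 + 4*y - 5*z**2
-12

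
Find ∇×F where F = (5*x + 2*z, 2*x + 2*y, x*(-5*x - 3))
(0, 10*x + 5, 2)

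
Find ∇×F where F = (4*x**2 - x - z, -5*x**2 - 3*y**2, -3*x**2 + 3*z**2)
(0, 6*x - 1, -10*x)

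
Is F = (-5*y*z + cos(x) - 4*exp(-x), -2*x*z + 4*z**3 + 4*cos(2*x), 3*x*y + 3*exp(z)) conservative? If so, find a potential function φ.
No, ∇×F = (5*x - 12*z**2, -8*y, 3*z - 8*sin(2*x)) ≠ 0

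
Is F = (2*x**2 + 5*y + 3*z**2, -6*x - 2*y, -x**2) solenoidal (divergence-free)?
No, ∇·F = 4*x - 2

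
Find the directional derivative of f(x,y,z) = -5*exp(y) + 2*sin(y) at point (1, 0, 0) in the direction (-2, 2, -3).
-6*sqrt(17)/17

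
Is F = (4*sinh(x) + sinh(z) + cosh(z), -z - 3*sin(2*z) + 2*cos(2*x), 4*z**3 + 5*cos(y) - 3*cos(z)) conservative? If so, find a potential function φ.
No, ∇×F = (-5*sin(y) + 6*cos(2*z) + 1, exp(z), -4*sin(2*x)) ≠ 0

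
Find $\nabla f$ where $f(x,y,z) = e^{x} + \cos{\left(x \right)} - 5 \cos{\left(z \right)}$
(exp(x) - sin(x), 0, 5*sin(z))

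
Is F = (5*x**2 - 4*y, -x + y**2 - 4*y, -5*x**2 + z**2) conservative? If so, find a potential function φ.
No, ∇×F = (0, 10*x, 3) ≠ 0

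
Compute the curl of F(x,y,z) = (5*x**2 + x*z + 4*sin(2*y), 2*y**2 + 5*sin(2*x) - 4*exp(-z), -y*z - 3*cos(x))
(-z - 4*exp(-z), x - 3*sin(x), 10*cos(2*x) - 8*cos(2*y))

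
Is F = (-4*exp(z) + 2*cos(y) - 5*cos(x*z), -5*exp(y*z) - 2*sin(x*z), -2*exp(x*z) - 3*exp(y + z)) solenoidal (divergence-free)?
No, ∇·F = -2*x*exp(x*z) - 5*z*exp(y*z) + 5*z*sin(x*z) - 3*exp(y + z)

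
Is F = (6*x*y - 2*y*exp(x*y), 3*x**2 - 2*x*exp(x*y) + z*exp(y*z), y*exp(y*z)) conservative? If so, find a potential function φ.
Yes, F is conservative. φ = 3*x**2*y - 2*exp(x*y) + exp(y*z)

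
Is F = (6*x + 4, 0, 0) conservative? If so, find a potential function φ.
Yes, F is conservative. φ = x*(3*x + 4)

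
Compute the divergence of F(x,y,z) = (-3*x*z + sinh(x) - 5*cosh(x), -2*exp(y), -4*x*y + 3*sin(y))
-3*z - 2*exp(y) - 5*sinh(x) + cosh(x)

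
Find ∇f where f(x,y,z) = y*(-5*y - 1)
(0, -10*y - 1, 0)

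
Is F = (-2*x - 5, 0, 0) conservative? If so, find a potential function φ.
Yes, F is conservative. φ = x*(-x - 5)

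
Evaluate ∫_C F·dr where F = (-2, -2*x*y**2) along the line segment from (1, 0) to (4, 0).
-6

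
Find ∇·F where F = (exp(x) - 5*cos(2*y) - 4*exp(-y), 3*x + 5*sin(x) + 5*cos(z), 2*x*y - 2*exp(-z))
exp(x) + 2*exp(-z)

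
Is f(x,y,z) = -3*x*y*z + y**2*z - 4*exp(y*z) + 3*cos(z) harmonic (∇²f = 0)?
No, ∇²f = -4*y**2*exp(y*z) - 4*z**2*exp(y*z) + 2*z - 3*cos(z)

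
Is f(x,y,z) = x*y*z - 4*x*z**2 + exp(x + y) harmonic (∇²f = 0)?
No, ∇²f = -8*x + 2*exp(x + y)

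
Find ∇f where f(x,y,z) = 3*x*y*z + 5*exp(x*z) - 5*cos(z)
(z*(3*y + 5*exp(x*z)), 3*x*z, 3*x*y + 5*x*exp(x*z) + 5*sin(z))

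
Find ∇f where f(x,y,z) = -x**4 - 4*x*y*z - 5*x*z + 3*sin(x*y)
(-4*x**3 - 4*y*z + 3*y*cos(x*y) - 5*z, x*(-4*z + 3*cos(x*y)), x*(-4*y - 5))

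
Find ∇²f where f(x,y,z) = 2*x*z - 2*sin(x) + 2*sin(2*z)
2*sin(x) - 8*sin(2*z)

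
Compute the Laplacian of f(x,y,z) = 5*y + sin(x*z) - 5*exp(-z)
((-x**2 - z**2)*exp(z)*sin(x*z) - 5)*exp(-z)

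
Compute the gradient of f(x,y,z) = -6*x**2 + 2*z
(-12*x, 0, 2)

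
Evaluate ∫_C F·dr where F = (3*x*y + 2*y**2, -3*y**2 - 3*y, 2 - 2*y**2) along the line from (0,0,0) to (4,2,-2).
30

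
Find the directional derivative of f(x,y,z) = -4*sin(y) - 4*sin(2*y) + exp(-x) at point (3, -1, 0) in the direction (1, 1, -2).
sqrt(6)*(-1 - 4*(2*cos(2) + cos(1))*exp(3))*exp(-3)/6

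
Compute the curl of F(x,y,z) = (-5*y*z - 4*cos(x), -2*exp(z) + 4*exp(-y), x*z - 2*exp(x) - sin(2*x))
(2*exp(z), -5*y - z + 2*exp(x) + 2*cos(2*x), 5*z)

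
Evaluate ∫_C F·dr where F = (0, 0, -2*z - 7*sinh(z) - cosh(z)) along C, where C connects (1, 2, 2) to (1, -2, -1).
-7*cosh(1) + sinh(1) + 3 + sinh(2) + 7*cosh(2)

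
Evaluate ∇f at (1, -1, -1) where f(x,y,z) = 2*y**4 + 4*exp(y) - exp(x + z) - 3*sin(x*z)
(-1 + 3*cos(1), -8 + 4*exp(-1), -3*cos(1) - 1)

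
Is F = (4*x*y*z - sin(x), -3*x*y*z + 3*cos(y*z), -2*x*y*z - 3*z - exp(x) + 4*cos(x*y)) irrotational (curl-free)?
No, ∇×F = (3*x*y - 2*x*z - 4*x*sin(x*y) + 3*y*sin(y*z), 4*x*y + 2*y*z + 4*y*sin(x*y) + exp(x), z*(-4*x - 3*y))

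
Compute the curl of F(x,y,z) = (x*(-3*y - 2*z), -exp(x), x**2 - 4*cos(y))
(4*sin(y), -4*x, 3*x - exp(x))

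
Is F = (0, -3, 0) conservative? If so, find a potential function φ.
Yes, F is conservative. φ = -3*y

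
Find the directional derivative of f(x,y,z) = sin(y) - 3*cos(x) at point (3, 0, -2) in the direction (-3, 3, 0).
sqrt(2)*(1 - 3*sin(3))/2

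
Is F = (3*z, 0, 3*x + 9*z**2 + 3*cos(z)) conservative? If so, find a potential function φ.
Yes, F is conservative. φ = 3*x*z + 3*z**3 + 3*sin(z)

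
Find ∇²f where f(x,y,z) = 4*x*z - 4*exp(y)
-4*exp(y)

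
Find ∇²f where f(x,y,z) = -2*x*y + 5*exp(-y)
5*exp(-y)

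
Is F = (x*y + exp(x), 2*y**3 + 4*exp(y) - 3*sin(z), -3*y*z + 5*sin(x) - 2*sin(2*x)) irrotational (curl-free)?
No, ∇×F = (-3*z + 3*cos(z), -5*cos(x) + 4*cos(2*x), -x)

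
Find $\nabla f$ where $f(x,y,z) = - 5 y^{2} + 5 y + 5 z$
(0, 5 - 10*y, 5)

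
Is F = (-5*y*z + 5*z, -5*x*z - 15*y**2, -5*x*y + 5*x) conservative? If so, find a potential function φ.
Yes, F is conservative. φ = -5*x*y*z + 5*x*z - 5*y**3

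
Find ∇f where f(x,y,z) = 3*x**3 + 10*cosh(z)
(9*x**2, 0, 10*sinh(z))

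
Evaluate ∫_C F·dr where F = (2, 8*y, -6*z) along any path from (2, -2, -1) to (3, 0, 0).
-11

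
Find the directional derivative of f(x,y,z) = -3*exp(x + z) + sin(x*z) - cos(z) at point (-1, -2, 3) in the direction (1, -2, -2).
5*cos(3)/3 - 2*sin(3)/3 + exp(2)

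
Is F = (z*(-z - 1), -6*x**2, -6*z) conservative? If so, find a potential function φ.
No, ∇×F = (0, -2*z - 1, -12*x) ≠ 0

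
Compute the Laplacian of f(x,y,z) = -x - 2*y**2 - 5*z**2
-14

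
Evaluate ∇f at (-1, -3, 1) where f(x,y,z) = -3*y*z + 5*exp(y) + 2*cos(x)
(2*sin(1), -3 + 5*exp(-3), 9)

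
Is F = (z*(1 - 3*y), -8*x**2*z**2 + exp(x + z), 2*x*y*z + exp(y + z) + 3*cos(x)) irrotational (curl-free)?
No, ∇×F = (16*x**2*z + 2*x*z - exp(x + z) + exp(y + z), -2*y*z - 3*y + 3*sin(x) + 1, -16*x*z**2 + 3*z + exp(x + z))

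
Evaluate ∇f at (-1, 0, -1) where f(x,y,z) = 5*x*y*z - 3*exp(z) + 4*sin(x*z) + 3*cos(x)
(-4*cos(1) + 3*sin(1), 5, -4*cos(1) - 3*exp(-1))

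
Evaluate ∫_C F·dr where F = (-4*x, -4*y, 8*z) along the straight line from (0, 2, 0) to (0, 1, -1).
10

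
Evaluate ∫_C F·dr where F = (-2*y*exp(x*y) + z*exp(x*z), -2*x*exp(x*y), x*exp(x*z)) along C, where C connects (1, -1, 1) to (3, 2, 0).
-2*exp(6) - E + 2*exp(-1) + 1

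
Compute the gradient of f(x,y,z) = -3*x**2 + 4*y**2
(-6*x, 8*y, 0)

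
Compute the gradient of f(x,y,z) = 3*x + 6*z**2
(3, 0, 12*z)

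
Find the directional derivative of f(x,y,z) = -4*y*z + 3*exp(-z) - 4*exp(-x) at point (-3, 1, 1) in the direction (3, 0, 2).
2*sqrt(13)*(-4*E - 3 + 6*exp(4))*exp(-1)/13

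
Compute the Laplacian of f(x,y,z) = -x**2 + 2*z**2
2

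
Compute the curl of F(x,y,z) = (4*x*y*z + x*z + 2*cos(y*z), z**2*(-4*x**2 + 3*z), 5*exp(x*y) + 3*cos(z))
(8*x**2*z + 5*x*exp(x*y) - 9*z**2, 4*x*y + x - 5*y*exp(x*y) - 2*y*sin(y*z), 2*z*(-4*x*z - 2*x + sin(y*z)))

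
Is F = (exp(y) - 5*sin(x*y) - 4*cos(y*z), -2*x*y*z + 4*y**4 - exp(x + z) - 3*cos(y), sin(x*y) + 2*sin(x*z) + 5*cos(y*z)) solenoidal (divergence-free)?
No, ∇·F = -2*x*z + 2*x*cos(x*z) + 16*y**3 - 5*y*sin(y*z) - 5*y*cos(x*y) + 3*sin(y)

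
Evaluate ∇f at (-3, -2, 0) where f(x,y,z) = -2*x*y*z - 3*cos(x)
(-3*sin(3), 0, -12)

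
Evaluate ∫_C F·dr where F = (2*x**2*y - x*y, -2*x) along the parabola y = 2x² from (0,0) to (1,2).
-71/30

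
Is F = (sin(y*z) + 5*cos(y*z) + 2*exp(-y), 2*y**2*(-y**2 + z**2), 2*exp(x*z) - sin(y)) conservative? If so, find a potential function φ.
No, ∇×F = (-4*y**2*z - cos(y), -5*y*sin(y*z) + y*cos(y*z) - 2*z*exp(x*z), 5*z*sin(y*z) - z*cos(y*z) + 2*exp(-y)) ≠ 0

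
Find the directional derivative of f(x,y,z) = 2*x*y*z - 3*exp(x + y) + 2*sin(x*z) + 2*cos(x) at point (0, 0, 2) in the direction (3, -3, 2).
6*sqrt(22)/11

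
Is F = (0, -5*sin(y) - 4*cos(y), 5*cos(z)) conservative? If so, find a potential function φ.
Yes, F is conservative. φ = -4*sin(y) + 5*sin(z) + 5*cos(y)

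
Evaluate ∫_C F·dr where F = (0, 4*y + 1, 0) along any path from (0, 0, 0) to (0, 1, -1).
3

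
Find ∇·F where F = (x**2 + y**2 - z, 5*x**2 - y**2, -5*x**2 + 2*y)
2*x - 2*y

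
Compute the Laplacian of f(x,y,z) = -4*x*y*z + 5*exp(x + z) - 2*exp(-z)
2*(5*exp(x + 2*z) - 1)*exp(-z)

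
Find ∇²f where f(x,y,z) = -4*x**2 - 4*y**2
-16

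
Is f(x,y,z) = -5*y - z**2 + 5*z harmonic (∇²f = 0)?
No, ∇²f = -2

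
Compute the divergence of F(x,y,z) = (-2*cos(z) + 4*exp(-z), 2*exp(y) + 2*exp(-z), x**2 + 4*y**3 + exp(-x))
2*exp(y)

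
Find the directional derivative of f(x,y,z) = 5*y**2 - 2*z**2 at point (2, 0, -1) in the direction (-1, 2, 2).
8/3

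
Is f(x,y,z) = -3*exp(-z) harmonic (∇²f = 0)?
No, ∇²f = -3*exp(-z)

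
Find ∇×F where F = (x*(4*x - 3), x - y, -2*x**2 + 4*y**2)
(8*y, 4*x, 1)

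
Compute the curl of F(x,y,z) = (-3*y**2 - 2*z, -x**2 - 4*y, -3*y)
(-3, -2, -2*x + 6*y)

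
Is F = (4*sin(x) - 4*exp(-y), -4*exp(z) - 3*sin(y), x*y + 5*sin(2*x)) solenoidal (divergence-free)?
No, ∇·F = 4*cos(x) - 3*cos(y)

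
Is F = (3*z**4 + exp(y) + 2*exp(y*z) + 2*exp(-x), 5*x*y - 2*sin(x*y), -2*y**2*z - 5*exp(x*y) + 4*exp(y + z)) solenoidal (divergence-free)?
No, ∇·F = -2*x*cos(x*y) + 5*x - 2*y**2 + 4*exp(y + z) - 2*exp(-x)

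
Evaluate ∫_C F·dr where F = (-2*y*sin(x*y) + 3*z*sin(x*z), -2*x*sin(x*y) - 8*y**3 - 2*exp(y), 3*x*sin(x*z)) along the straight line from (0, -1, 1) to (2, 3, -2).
-159 - 2*exp(3) + 2*exp(-1) + 2*cos(6) - 3*cos(4)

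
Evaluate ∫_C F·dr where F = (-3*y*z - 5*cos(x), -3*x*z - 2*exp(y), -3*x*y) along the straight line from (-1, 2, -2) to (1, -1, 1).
-10*sin(1) - 2*exp(-1) + 2*exp(2) + 15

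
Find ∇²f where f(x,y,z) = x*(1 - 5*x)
-10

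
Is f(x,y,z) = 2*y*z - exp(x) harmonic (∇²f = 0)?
No, ∇²f = -exp(x)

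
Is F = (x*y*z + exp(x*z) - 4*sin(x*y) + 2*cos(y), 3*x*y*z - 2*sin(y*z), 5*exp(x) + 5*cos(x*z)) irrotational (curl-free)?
No, ∇×F = (y*(-3*x + 2*cos(y*z)), x*y + x*exp(x*z) + 5*z*sin(x*z) - 5*exp(x), -x*z + 4*x*cos(x*y) + 3*y*z + 2*sin(y))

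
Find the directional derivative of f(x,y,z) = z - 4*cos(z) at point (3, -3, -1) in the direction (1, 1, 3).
3*sqrt(11)*(1 - 4*sin(1))/11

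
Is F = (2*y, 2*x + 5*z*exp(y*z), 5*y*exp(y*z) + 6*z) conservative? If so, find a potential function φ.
Yes, F is conservative. φ = 2*x*y + 3*z**2 + 5*exp(y*z)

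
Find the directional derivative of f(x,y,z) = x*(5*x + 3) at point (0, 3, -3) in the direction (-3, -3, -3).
-sqrt(3)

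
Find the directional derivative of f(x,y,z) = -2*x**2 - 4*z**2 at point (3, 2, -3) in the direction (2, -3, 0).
-24*sqrt(13)/13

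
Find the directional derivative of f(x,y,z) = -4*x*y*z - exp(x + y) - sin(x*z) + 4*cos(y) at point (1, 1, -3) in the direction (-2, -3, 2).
sqrt(17)*(-68 - 8*cos(3) + 12*sin(1) + 5*exp(2))/17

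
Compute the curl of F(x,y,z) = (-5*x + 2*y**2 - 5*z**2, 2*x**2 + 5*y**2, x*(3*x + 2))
(0, -6*x - 10*z - 2, 4*x - 4*y)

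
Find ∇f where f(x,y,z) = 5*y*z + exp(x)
(exp(x), 5*z, 5*y)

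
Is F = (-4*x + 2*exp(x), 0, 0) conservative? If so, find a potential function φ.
Yes, F is conservative. φ = -2*x**2 + 2*exp(x)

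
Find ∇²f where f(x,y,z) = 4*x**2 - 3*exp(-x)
8 - 3*exp(-x)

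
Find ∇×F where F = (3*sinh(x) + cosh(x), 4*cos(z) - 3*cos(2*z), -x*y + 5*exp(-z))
(-x + 4*sin(z) - 6*sin(2*z), y, 0)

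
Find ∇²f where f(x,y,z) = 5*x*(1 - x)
-10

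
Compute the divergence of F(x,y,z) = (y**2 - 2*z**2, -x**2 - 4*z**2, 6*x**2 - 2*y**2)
0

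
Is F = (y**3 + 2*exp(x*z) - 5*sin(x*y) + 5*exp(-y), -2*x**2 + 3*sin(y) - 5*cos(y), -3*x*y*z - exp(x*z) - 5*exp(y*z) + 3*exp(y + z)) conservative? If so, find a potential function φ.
No, ∇×F = (-3*x*z - 5*z*exp(y*z) + 3*exp(y + z), 2*x*exp(x*z) + 3*y*z + z*exp(x*z), 5*x*cos(x*y) - 4*x - 3*y**2 + 5*exp(-y)) ≠ 0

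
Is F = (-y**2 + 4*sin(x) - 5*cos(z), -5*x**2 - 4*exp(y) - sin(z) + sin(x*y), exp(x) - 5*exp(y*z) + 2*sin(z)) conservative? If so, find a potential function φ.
No, ∇×F = (-5*z*exp(y*z) + cos(z), -exp(x) + 5*sin(z), -10*x + y*cos(x*y) + 2*y) ≠ 0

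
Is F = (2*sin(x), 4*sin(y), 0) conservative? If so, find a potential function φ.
Yes, F is conservative. φ = -2*cos(x) - 4*cos(y)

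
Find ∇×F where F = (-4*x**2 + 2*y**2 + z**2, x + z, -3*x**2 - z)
(-1, 6*x + 2*z, 1 - 4*y)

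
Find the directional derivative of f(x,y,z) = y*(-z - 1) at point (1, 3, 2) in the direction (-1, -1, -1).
2*sqrt(3)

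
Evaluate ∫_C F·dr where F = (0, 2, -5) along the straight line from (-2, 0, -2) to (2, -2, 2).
-24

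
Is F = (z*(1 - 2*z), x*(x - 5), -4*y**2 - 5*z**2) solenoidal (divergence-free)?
No, ∇·F = -10*z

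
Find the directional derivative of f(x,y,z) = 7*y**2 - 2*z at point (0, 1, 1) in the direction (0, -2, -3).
-22*sqrt(13)/13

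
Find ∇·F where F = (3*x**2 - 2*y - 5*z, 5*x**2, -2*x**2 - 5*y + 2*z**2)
6*x + 4*z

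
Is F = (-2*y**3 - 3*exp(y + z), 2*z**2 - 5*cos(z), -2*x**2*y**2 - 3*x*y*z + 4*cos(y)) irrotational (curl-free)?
No, ∇×F = (-4*x**2*y - 3*x*z - 4*z - 4*sin(y) - 5*sin(z), 4*x*y**2 + 3*y*z - 3*exp(y + z), 6*y**2 + 3*exp(y + z))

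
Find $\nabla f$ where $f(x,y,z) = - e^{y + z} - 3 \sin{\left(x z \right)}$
(-3*z*cos(x*z), -exp(y + z), -3*x*cos(x*z) - exp(y + z))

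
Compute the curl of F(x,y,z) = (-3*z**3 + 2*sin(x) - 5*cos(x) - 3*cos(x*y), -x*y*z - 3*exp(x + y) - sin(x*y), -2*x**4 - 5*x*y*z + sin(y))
(x*y - 5*x*z + cos(y), 8*x**3 + 5*y*z - 9*z**2, -3*x*sin(x*y) - y*z - y*cos(x*y) - 3*exp(x + y))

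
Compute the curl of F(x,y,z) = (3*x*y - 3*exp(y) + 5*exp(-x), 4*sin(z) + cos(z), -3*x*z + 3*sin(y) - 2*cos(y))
(2*sin(y) + sin(z) + 3*cos(y) - 4*cos(z), 3*z, -3*x + 3*exp(y))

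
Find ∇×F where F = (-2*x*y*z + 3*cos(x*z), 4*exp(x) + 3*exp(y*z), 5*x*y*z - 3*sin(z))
(5*x*z - 3*y*exp(y*z), -2*x*y - 3*x*sin(x*z) - 5*y*z, 2*x*z + 4*exp(x))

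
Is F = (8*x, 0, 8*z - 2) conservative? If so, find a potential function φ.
Yes, F is conservative. φ = 4*x**2 + 4*z**2 - 2*z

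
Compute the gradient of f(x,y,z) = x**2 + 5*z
(2*x, 0, 5)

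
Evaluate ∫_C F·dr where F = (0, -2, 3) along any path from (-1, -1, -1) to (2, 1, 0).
-1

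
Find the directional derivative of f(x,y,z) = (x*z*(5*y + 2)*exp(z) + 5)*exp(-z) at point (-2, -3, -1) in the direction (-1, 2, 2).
59/3 - 10*E/3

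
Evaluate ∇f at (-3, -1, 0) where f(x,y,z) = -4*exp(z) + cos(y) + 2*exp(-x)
(-2*exp(3), sin(1), -4)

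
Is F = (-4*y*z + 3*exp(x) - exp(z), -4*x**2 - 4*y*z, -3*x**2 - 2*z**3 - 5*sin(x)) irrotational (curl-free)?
No, ∇×F = (4*y, 6*x - 4*y - exp(z) + 5*cos(x), -8*x + 4*z)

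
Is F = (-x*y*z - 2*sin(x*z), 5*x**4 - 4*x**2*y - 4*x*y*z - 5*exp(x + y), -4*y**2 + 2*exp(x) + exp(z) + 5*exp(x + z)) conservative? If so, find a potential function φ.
No, ∇×F = (4*y*(x - 2), -x*y - 2*x*cos(x*z) - 2*exp(x) - 5*exp(x + z), 20*x**3 - 8*x*y + x*z - 4*y*z - 5*exp(x + y)) ≠ 0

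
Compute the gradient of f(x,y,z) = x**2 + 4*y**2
(2*x, 8*y, 0)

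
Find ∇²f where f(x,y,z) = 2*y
0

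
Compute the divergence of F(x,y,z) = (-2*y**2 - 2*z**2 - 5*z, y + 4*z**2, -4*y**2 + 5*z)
6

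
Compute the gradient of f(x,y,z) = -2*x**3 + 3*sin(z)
(-6*x**2, 0, 3*cos(z))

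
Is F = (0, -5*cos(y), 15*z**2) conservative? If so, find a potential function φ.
Yes, F is conservative. φ = 5*z**3 - 5*sin(y)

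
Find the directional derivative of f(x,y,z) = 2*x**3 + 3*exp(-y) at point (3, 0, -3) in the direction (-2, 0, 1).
-108*sqrt(5)/5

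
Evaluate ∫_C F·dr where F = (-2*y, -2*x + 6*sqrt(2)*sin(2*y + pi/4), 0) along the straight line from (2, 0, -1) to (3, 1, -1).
-3 - 3*sqrt(2)*cos(pi/4 + 2)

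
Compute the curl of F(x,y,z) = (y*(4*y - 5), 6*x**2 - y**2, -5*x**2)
(0, 10*x, 12*x - 8*y + 5)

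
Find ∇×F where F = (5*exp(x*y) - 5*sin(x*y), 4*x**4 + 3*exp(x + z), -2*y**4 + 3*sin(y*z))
(-8*y**3 + 3*z*cos(y*z) - 3*exp(x + z), 0, 16*x**3 - 5*x*exp(x*y) + 5*x*cos(x*y) + 3*exp(x + z))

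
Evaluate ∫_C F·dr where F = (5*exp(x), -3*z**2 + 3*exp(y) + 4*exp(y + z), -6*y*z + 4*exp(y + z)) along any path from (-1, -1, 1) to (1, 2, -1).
-13 - 8*exp(-1) + 3*exp(2) + 9*E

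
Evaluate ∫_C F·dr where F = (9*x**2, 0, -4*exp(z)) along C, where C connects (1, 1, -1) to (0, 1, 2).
-4*exp(2) - 3 + 4*exp(-1)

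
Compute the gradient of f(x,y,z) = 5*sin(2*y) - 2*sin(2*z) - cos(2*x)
(2*sin(2*x), 10*cos(2*y), -4*cos(2*z))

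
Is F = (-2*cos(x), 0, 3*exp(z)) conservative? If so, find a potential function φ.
Yes, F is conservative. φ = 3*exp(z) - 2*sin(x)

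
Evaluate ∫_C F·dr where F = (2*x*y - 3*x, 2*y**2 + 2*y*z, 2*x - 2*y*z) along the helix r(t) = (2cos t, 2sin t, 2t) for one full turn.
24*pi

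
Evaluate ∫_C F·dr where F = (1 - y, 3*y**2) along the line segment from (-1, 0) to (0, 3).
53/2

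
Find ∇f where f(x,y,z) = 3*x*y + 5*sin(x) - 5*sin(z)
(3*y + 5*cos(x), 3*x, -5*cos(z))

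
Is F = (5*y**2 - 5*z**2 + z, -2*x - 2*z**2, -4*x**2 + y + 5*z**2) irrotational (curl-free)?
No, ∇×F = (4*z + 1, 8*x - 10*z + 1, -10*y - 2)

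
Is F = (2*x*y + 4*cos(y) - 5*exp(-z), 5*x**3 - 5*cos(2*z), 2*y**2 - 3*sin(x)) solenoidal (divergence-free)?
No, ∇·F = 2*y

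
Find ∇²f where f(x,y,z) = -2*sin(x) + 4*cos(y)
2*sin(x) - 4*cos(y)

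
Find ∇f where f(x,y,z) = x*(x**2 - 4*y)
(3*x**2 - 4*y, -4*x, 0)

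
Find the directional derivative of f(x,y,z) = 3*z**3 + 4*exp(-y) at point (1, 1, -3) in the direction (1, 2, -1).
sqrt(6)*(-81*E - 8)*exp(-1)/6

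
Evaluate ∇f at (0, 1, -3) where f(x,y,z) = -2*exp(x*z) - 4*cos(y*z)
(6, 12*sin(3), -4*sin(3))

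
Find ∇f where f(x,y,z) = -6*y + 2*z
(0, -6, 2)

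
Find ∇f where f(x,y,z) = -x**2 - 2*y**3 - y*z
(-2*x, -6*y**2 - z, -y)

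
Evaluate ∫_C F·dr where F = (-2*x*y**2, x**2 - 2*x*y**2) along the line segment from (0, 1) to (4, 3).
-376/3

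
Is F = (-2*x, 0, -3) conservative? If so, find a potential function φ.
Yes, F is conservative. φ = -x**2 - 3*z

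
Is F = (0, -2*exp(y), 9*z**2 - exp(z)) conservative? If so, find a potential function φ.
Yes, F is conservative. φ = 3*z**3 - 2*exp(y) - exp(z)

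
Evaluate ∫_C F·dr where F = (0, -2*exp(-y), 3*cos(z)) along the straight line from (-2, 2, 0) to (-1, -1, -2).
-3*sin(2) - 2*exp(-2) + 2*E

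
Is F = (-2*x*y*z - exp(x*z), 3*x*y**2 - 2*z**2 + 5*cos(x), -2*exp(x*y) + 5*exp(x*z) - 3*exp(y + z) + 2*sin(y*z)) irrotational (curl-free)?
No, ∇×F = (-2*x*exp(x*y) + 2*z*cos(y*z) + 4*z - 3*exp(y + z), -2*x*y - x*exp(x*z) + 2*y*exp(x*y) - 5*z*exp(x*z), 2*x*z + 3*y**2 - 5*sin(x))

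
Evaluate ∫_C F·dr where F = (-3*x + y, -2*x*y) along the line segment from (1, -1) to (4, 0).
-22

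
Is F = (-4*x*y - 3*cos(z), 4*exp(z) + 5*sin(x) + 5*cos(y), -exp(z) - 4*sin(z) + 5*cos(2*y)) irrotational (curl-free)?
No, ∇×F = (-4*exp(z) - 10*sin(2*y), 3*sin(z), 4*x + 5*cos(x))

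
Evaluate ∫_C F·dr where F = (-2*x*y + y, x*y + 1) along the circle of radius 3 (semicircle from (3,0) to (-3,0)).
18 - 9*pi/2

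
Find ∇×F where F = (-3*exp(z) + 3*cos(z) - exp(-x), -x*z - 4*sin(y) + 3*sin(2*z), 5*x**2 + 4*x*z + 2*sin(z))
(x - 6*cos(2*z), -10*x - 4*z - 3*exp(z) - 3*sin(z), -z)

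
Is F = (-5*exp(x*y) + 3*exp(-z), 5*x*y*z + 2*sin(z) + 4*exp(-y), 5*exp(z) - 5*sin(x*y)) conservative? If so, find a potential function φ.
No, ∇×F = (-5*x*y - 5*x*cos(x*y) - 2*cos(z), 5*y*cos(x*y) - 3*exp(-z), 5*x*exp(x*y) + 5*y*z) ≠ 0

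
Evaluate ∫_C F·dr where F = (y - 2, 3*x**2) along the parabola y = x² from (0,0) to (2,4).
68/3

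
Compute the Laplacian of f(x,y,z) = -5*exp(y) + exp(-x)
-5*exp(y) + exp(-x)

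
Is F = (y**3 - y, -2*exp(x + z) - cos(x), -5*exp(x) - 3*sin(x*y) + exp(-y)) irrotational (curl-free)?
No, ∇×F = (-3*x*cos(x*y) + 2*exp(x + z) - exp(-y), 3*y*cos(x*y) + 5*exp(x), -3*y**2 - 2*exp(x + z) + sin(x) + 1)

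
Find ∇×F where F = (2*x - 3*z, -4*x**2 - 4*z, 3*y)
(7, -3, -8*x)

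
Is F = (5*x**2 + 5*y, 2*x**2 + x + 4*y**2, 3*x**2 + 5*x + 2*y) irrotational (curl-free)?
No, ∇×F = (2, -6*x - 5, 4*x - 4)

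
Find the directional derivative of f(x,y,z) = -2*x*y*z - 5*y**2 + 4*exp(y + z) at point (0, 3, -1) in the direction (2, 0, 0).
6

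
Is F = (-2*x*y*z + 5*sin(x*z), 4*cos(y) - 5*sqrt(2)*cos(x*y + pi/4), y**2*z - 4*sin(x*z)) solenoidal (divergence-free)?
No, ∇·F = 5*sqrt(2)*x*sin(x*y + pi/4) - 4*x*cos(x*z) + y**2 - 2*y*z + 5*z*cos(x*z) - 4*sin(y)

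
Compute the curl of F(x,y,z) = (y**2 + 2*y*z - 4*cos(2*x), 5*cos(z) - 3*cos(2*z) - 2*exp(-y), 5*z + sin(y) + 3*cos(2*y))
(-6*sin(2*y) + 5*sin(z) - 6*sin(2*z) + cos(y), 2*y, -2*y - 2*z)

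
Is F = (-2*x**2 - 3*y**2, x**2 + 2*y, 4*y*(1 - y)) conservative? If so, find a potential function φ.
No, ∇×F = (4 - 8*y, 0, 2*x + 6*y) ≠ 0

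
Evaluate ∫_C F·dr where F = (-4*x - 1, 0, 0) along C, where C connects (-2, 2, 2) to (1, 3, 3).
3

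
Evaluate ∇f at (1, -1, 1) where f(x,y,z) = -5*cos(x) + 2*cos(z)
(5*sin(1), 0, -2*sin(1))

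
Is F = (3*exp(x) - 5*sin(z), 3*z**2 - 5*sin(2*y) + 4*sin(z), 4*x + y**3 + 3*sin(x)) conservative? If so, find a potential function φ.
No, ∇×F = (3*y**2 - 6*z - 4*cos(z), -3*cos(x) - 5*cos(z) - 4, 0) ≠ 0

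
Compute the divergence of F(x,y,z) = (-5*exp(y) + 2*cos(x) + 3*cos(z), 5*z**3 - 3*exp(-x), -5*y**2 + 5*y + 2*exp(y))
-2*sin(x)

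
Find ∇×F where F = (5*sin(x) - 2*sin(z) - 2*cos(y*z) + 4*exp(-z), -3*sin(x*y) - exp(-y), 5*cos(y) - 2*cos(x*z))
(-5*sin(y), 2*((y*sin(y*z) - z*sin(x*z) - cos(z))*exp(z) - 2)*exp(-z), -3*y*cos(x*y) - 2*z*sin(y*z))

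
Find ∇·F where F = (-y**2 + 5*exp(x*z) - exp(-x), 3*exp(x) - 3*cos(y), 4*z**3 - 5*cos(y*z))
5*y*sin(y*z) + 12*z**2 + 5*z*exp(x*z) + 3*sin(y) + exp(-x)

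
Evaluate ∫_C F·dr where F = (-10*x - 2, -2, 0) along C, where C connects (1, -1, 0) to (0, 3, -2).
-1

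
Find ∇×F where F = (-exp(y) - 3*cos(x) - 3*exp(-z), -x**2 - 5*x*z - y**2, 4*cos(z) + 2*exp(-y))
(5*x - 2*exp(-y), 3*exp(-z), -2*x - 5*z + exp(y))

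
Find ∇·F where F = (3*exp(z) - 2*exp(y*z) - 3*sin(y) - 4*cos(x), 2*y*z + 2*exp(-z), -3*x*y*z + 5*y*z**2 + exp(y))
-3*x*y + 10*y*z + 2*z + 4*sin(x)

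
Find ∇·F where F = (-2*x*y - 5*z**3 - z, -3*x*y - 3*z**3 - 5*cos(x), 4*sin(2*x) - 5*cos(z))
-3*x - 2*y + 5*sin(z)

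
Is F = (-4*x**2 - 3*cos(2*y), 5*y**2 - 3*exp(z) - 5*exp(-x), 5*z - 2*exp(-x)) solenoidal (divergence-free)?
No, ∇·F = -8*x + 10*y + 5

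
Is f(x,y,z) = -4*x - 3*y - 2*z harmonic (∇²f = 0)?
Yes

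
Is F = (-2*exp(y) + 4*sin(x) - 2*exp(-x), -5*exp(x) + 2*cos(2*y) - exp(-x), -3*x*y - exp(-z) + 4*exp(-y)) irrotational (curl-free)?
No, ∇×F = (-3*x - 4*exp(-y), 3*y, -5*exp(x) + 2*exp(y) + exp(-x))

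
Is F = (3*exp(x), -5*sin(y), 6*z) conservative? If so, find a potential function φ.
Yes, F is conservative. φ = 3*z**2 + 3*exp(x) + 5*cos(y)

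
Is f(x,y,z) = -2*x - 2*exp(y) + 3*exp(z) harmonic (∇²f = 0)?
No, ∇²f = -2*exp(y) + 3*exp(z)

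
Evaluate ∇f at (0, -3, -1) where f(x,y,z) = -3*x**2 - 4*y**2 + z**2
(0, 24, -2)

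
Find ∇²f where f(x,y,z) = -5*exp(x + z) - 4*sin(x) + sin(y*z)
-y**2*sin(y*z) - z**2*sin(y*z) - 10*exp(x + z) + 4*sin(x)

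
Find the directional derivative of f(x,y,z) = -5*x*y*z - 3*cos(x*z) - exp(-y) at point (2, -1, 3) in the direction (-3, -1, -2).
-sqrt(14)*(39*sin(6) + E + 35)/14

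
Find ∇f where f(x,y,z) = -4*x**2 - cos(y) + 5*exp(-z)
(-8*x, sin(y), -5*exp(-z))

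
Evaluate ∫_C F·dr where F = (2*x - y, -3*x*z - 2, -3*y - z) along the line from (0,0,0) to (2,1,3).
-14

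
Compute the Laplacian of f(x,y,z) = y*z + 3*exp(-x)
3*exp(-x)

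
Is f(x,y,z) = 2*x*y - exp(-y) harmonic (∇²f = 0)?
No, ∇²f = -exp(-y)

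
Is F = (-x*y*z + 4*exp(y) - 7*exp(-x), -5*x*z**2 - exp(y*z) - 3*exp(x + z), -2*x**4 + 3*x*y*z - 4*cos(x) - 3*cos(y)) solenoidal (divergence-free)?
No, ∇·F = 3*x*y - y*z - z*exp(y*z) + 7*exp(-x)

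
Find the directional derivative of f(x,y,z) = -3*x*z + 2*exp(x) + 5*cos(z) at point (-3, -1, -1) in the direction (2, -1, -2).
-4 - 10*sin(1)/3 + 4*exp(-3)/3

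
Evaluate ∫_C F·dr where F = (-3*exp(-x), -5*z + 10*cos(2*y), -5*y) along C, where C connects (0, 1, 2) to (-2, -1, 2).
-10*sin(2) + 17 + 3*exp(2)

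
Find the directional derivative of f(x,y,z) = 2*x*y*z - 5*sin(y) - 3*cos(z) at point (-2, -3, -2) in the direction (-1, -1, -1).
sqrt(3)*(-32 + 5*cos(3) + 3*sin(2))/3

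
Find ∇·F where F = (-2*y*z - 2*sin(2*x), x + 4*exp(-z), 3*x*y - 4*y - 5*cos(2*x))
-4*cos(2*x)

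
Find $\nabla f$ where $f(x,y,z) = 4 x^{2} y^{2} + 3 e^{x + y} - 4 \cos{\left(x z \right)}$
(8*x*y**2 + 4*z*sin(x*z) + 3*exp(x + y), 8*x**2*y + 3*exp(x + y), 4*x*sin(x*z))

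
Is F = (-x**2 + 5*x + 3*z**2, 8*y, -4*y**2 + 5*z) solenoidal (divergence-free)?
No, ∇·F = 18 - 2*x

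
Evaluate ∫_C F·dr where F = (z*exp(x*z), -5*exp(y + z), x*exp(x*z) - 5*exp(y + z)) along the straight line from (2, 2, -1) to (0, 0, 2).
-5*exp(2) - exp(-2) + 1 + 5*E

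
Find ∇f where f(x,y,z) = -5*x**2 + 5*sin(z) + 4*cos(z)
(-10*x, 0, -4*sin(z) + 5*cos(z))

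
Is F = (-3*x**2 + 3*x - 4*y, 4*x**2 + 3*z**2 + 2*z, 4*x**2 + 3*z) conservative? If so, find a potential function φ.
No, ∇×F = (-6*z - 2, -8*x, 8*x + 4) ≠ 0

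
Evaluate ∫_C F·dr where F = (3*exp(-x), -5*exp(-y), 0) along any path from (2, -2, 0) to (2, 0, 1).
5 - 5*exp(2)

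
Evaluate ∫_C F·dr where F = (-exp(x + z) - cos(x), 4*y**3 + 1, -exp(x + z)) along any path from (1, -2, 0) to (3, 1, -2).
-12 - sin(3) + sin(1)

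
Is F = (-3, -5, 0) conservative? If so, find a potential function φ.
Yes, F is conservative. φ = -3*x - 5*y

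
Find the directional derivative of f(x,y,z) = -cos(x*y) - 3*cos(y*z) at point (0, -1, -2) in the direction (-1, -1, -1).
3*sqrt(3)*sin(2)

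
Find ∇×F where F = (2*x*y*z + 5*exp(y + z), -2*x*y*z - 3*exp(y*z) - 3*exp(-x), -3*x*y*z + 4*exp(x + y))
(2*x*y - 3*x*z + 3*y*exp(y*z) + 4*exp(x + y), 2*x*y + 3*y*z - 4*exp(x + y) + 5*exp(y + z), -2*x*z - 2*y*z - 5*exp(y + z) + 3*exp(-x))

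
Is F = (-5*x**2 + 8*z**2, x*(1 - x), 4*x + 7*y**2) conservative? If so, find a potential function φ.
No, ∇×F = (14*y, 16*z - 4, 1 - 2*x) ≠ 0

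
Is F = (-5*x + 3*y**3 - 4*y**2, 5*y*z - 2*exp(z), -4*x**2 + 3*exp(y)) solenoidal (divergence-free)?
No, ∇·F = 5*z - 5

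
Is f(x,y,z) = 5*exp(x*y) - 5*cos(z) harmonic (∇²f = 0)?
No, ∇²f = 5*x**2*exp(x*y) + 5*y**2*exp(x*y) + 5*cos(z)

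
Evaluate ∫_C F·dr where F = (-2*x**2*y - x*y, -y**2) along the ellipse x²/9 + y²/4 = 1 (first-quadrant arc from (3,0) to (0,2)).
10/3 + 27*pi/4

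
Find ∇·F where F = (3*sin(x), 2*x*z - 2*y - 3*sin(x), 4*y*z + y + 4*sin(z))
4*y + 3*cos(x) + 4*cos(z) - 2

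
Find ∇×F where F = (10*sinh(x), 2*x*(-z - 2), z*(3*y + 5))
(2*x + 3*z, 0, -2*z - 4)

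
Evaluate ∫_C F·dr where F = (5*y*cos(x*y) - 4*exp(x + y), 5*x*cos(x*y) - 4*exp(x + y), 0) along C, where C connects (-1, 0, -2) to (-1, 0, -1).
0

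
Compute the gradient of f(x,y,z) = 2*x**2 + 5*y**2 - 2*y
(4*x, 10*y - 2, 0)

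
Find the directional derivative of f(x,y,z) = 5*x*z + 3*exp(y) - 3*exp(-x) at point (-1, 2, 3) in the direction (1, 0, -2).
sqrt(5)*(3*E + 25)/5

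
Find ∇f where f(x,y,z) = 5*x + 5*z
(5, 0, 5)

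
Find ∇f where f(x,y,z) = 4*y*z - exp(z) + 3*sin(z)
(0, 4*z, 4*y - exp(z) + 3*cos(z))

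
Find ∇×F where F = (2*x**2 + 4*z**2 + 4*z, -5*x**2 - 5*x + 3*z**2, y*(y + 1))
(2*y - 6*z + 1, 8*z + 4, -10*x - 5)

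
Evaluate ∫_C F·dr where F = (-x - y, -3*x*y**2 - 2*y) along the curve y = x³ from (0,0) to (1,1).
-53/20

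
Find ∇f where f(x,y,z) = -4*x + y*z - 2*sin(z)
(-4, z, y - 2*cos(z))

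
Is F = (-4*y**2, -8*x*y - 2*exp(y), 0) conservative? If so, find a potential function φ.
Yes, F is conservative. φ = -4*x*y**2 - 2*exp(y)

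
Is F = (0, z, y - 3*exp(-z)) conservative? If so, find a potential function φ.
Yes, F is conservative. φ = y*z + 3*exp(-z)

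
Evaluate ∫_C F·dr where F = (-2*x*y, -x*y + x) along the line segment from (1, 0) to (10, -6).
219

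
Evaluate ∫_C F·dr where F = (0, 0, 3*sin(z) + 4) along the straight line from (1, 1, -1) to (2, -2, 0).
1 + 3*cos(1)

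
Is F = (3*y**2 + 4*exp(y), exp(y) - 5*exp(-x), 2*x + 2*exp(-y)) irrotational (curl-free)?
No, ∇×F = (-2*exp(-y), -2, -6*y - 4*exp(y) + 5*exp(-x))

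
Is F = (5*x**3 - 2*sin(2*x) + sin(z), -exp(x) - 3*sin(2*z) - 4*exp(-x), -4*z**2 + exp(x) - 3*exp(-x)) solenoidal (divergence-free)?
No, ∇·F = 15*x**2 - 8*z - 4*cos(2*x)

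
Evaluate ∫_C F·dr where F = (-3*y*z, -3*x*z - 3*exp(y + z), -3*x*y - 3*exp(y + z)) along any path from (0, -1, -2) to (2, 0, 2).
3*(1 - exp(5))*exp(-3)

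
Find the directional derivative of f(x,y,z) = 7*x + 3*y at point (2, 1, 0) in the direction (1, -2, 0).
sqrt(5)/5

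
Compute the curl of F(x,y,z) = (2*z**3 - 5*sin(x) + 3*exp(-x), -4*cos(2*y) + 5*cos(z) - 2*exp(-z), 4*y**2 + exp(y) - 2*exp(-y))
(8*y + exp(y) + 5*sin(z) - 2*exp(-z) + 2*exp(-y), 6*z**2, 0)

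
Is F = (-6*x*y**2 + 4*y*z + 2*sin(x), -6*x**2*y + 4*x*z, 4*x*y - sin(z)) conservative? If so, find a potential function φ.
Yes, F is conservative. φ = -3*x**2*y**2 + 4*x*y*z - 2*cos(x) + cos(z)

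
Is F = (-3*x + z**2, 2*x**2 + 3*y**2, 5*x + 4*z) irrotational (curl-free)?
No, ∇×F = (0, 2*z - 5, 4*x)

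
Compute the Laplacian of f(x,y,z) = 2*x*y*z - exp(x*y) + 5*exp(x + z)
-x**2*exp(x*y) - y**2*exp(x*y) + 10*exp(x + z)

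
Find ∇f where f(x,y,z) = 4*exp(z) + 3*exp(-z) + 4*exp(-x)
(-4*exp(-x), 0, 7*sinh(z) + cosh(z))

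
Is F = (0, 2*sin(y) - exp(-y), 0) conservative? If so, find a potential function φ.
Yes, F is conservative. φ = -2*cos(y) + exp(-y)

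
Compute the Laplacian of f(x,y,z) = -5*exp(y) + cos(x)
-5*exp(y) - cos(x)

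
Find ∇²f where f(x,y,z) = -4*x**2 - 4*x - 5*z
-8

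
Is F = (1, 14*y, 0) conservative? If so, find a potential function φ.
Yes, F is conservative. φ = x + 7*y**2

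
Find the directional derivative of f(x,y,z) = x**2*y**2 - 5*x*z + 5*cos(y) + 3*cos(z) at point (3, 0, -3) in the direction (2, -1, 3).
3*sqrt(14)*(-5 + 3*sin(3))/14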